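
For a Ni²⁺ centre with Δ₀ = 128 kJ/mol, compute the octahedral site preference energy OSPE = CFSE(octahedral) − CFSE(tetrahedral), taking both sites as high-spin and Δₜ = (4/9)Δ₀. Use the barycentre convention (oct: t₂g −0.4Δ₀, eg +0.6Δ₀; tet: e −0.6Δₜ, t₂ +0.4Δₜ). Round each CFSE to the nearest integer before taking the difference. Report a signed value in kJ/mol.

Ni²⁺: group 10, so d-count = 10 − 2 = 8.
Octahedral high-spin t2g^6 e_g^2: CFSE = -1.2 × 128 = -154 kJ/mol.
In a tetrahedral site the filling is e^4 t2^4: CFSE(tet) = -0.8Δₜ = -0.8 × (4/9)(128) = -46 kJ/mol.
OSPE = -154 − (-46) = -108 kJ/mol.

-108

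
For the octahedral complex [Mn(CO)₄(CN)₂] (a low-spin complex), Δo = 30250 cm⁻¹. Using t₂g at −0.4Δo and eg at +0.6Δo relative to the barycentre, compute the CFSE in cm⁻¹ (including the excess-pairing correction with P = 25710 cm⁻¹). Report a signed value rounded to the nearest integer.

Ligand charges: 4×(+0) from CO and 2×(-1) from CN⁻ sum to -2; with overall charge +0, Mn is +2.
Mn is in group 7, so Mn²⁺ is d⁵ (7 − 2 = 5).
The d⁵ electrons fill as t₂g⁵ eg⁰.
Orbital CFSE = 5(-0.4) + 0(0.6) = -2.0Δo = -2.0 × 30250 = -60500 cm⁻¹.
Pairing penalty: 2 pairs vs 0 in the high-spin reference → 2 extra × P = 51420 cm⁻¹.
Overall CFSE = -60500 + 51420 = -9080 cm⁻¹.

-9080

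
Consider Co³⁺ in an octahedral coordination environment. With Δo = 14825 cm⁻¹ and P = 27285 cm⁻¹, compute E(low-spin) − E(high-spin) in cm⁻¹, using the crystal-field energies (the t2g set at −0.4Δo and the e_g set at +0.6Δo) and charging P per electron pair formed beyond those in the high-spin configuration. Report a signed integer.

Co³⁺: group 9, so d-count = 9 − 3 = 6.
In the high-spin limit (t2g^4 e_g^2) the orbital term is -0.4Δo = -5930 cm⁻¹, with no excess pairing.
For low-spin the configuration is t2g^6 e_g^0: orbital energy -2.4 × 14825 = -35580 cm⁻¹, and 2 additional pairs relative to high-spin add 54570 cm⁻¹, giving 18990 cm⁻¹.
The difference is 18990 − (-5930) = 24920 cm⁻¹, so high-spin lies lower.

24920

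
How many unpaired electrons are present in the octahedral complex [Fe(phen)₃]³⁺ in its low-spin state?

1

phen is neutral, so the +3 overall charge sits on Fe: oxidation state +3.
Group 8 minus oxidation state +3 gives a d⁵ configuration for Fe³⁺.
Configuration: t₂g⁵ eg⁰, giving 1 unpaired electron.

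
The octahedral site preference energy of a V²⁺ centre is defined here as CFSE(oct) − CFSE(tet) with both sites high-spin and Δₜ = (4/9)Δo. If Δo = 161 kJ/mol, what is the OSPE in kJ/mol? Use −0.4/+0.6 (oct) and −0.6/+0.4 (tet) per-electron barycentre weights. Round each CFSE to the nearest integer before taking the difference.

-136

V²⁺: group 5, so d-count = 5 − 2 = 3.
In an octahedral site d³ (HS) is t2g^3 e_g^0, giving CFSE(oct) = -1.2Δo = -193 kJ/mol.
Tetrahedral e^2 t2^1 gives -0.8Δₜ = -0.8 × (4/9) × 161 = -57 kJ/mol.
Subtracting, OSPE = -193 − (-57) = -136 kJ/mol.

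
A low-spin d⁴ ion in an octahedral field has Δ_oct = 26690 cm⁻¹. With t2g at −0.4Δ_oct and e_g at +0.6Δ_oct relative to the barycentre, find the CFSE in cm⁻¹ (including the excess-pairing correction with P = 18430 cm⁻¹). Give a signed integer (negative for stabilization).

-24274

The d⁴ electrons fill as t2g^4 e_g^0.
The orbital stabilization is -1.6Δ_oct = -1.6 × 26690 = -42704 cm⁻¹.
Relative to high-spin t2g^3 e_g^1 (0 paired), the low-spin configuration has 1 additional pair, contributing +1 × 18430 = +18430 cm⁻¹.
Overall CFSE = -42704 + 18430 = -24274 cm⁻¹.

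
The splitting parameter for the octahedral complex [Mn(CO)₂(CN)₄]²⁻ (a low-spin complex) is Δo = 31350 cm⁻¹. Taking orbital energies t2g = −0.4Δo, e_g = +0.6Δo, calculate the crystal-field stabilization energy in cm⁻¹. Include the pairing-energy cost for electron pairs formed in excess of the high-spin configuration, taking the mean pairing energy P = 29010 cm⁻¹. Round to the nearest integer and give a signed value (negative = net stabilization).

-4680

Ligand charges: 2×(+0) from CO and 4×(-1) from CN⁻ sum to -4; with overall charge -2, Mn is +2.
Group 7 minus oxidation state +2 gives a d⁵ configuration for Mn²⁺.
Electron filling gives t2g^5 e_g^0.
Orbital CFSE = 5(-0.4) + 0(0.6) = -2.0Δo = -2.0 × 31350 = -62700 cm⁻¹.
High-spin d⁵ would be t2g^3 e_g^2 with 0 pairs; low-spin has 2, so 2 excess pairs cost +2P = +58020 cm⁻¹.
Combining: -62700 + 58020 = -4680 cm⁻¹.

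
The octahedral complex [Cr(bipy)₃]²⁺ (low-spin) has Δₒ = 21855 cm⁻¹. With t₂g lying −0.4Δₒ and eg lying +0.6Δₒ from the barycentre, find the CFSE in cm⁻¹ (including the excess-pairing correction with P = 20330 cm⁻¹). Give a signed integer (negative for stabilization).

bipy is neutral, so the +2 overall charge sits on Cr: oxidation state +2.
Cr is in group 6, so Cr²⁺ is d⁴ (6 − 2 = 4).
Electron filling gives t₂g⁴ eg⁰.
Orbital CFSE = 4(-0.4) + 0(0.6) = -1.6Δₒ = -1.6 × 21855 = -34968 cm⁻¹.
Pairing penalty: 1 pair vs 0 in the high-spin reference → 1 extra × P = 20330 cm⁻¹.
Overall CFSE = -34968 + 20330 = -14638 cm⁻¹.

-14638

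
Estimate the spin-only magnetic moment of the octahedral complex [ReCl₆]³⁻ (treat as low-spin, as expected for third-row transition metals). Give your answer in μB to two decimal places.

2.83 μB

Each Cl⁻ contributes -1; 6 × (-1) = -6. With overall charge -3, Re is in the +3 oxidation state.
Re sits in group 7; removing 3 electrons leaves Re³⁺ with 7 − 3 = 4 d electrons.
Configuration: t2g^4 e_g^0 → 2 unpaired electrons.
μ(spin-only) = √[2(2+2)] = √8 ≈ 2.83 μB.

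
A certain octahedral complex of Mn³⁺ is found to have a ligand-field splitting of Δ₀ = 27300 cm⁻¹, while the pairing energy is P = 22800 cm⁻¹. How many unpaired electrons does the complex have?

Group 7 minus oxidation state +3 gives a d⁴ configuration for Mn³⁺.
Since Δ₀ = 27300 cm⁻¹ > P = 22800 cm⁻¹, the complex adopts the low-spin configuration.
Configuration: t₂g⁴ eg⁰.
Unpaired electrons: 2.

2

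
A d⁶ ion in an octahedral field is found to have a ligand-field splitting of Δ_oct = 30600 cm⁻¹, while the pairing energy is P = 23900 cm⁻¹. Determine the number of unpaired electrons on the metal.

0

Here Δ_oct > P (30600 > 23900), so the low-spin state is favoured.
Filling d⁶ accordingly: t₂g⁶ eg⁰.
Unpaired electrons: 0.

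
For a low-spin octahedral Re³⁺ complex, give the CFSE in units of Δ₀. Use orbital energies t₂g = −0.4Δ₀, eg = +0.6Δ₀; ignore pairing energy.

Group 7 minus oxidation state +3 gives a d⁴ configuration for Re³⁺.
Configuration: t₂g⁴ eg⁰.
CFSE = 4(-0.4Δ₀) + 0(0.6Δ₀) = -1.6Δ₀ + 0.0Δ₀ = -1.6Δ₀.

-1.6 Δ₀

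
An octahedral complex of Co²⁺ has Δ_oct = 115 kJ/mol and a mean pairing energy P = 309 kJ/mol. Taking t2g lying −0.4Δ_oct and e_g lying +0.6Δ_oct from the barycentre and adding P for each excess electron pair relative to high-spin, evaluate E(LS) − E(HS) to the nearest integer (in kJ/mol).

194

Co sits in group 9; removing 2 electrons leaves Co²⁺ with 9 − 2 = 7 d electrons.
High-spin d⁷ fills as t2g^5 e_g^2 with CFSE 5(−0.4) + 2(+0.6) = -0.8Δ_oct = -92 kJ/mol.
Low-spin: t2g^6 e_g^1, orbital CFSE = -1.8Δ_oct = -207 kJ/mol; plus 1 excess pair × P = +309 kJ/mol; total 102 kJ/mol.
Thus E(LS) − E(HS) = 194 kJ/mol.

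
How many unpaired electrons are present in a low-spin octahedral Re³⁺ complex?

Group 7 minus oxidation state +3 gives a d⁴ configuration for Re³⁺.
Configuration: t2g^4 e_g^0, giving 2 unpaired electrons.

2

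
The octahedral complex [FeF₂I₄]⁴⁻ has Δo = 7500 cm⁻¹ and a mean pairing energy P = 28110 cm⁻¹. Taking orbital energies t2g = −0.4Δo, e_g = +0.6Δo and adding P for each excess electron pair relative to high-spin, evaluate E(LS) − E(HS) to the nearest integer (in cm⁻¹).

Ligand charges: 2×(-1) from F⁻ and 4×(-1) from I⁻ sum to -6; with overall charge -4, Fe is +2.
Fe is in group 8, so Fe²⁺ is d⁶ (8 − 2 = 6).
High-spin: t2g^4 e_g^2, CFSE = -0.4Δo = -3000 cm⁻¹.
Low-spin t2g^6 e_g^0 gives -2.4Δo = -18000 cm⁻¹, but forming 2 extra pairs costs 2P = 56220 cm⁻¹, so E(LS) = -18000 + 56220 = 38220 cm⁻¹.
Thus E(LS) − E(HS) = 41220 cm⁻¹.

41220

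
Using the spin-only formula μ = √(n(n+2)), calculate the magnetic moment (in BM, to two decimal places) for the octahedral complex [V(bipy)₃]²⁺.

3.87 BM

bipy is neutral, so the +2 overall charge sits on V: oxidation state +2.
V²⁺: group 5, so d-count = 5 − 2 = 3.
Configuration: t₂g³ eg⁰ → 3 unpaired electrons.
μ(spin-only) = √[3(3+2)] = √15 ≈ 3.87 BM.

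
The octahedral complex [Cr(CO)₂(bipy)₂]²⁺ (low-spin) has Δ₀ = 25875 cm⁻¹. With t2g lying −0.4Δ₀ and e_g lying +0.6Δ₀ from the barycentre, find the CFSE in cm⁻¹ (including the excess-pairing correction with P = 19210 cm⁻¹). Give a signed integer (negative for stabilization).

Ligand charges: 2×(+0) from CO and 2×(+0) from bipy sum to +0; with overall charge +2, Cr is +2.
Cr²⁺: group 6, so d-count = 6 − 2 = 4.
Electron filling gives t2g^4 e_g^0.
The orbital stabilization is -1.6Δ₀ = -1.6 × 25875 = -41400 cm⁻¹.
Pairing penalty: 1 pair vs 0 in the high-spin reference → 1 extra × P = 19210 cm⁻¹.
Combining: -41400 + 19210 = -22190 cm⁻¹.

-22190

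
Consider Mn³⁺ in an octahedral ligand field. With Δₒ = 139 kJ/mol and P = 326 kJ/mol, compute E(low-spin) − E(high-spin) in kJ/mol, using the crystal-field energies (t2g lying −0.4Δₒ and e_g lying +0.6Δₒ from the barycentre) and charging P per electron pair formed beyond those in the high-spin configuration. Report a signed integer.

Group 7 minus oxidation state +3 gives a d⁴ configuration for Mn³⁺.
In the high-spin limit (t2g^3 e_g^1) the orbital term is -0.6Δₒ = -83 kJ/mol, with no excess pairing.
Low-spin: t2g^4 e_g^0, orbital CFSE = -1.6Δₒ = -222 kJ/mol; plus 1 excess pair × P = +326 kJ/mol; total 104 kJ/mol.
Thus E(LS) − E(HS) = 187 kJ/mol.

187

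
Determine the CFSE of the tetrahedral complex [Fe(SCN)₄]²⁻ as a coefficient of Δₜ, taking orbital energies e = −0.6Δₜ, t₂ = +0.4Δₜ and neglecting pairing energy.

Each SCN⁻ contributes -1; 4 × (-1) = -4. With overall charge -2, Fe is in the +2 oxidation state.
Fe²⁺: group 8, so d-count = 8 − 2 = 6.
With tetrahedral geometry the complex is necessarily high-spin.
Configuration: e³ t₂³.
CFSE = 3(-0.6Δₜ) + 3(0.4Δₜ) = -1.8Δₜ + 1.2Δₜ = -0.6Δₜ.

-0.6 Δₜ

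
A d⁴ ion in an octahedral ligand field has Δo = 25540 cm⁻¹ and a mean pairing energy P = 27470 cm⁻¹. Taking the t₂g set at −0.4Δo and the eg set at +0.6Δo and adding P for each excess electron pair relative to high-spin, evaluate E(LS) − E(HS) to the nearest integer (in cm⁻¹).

In the high-spin limit (t₂g³ eg¹) the orbital term is -0.6Δo = -15324 cm⁻¹, with no excess pairing.
Low-spin: t₂g⁴ eg⁰, orbital CFSE = -1.6Δo = -40864 cm⁻¹; plus 1 excess pair × P = +27470 cm⁻¹; total -13394 cm⁻¹.
The difference is -13394 − (-15324) = 1930 cm⁻¹, so high-spin lies lower.

1930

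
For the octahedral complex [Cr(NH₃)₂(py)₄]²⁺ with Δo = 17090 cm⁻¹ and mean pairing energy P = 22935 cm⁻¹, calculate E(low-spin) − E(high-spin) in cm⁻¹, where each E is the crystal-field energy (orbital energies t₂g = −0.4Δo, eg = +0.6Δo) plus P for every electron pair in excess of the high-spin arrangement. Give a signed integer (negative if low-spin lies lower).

5845

Ligand charges: 2×(+0) from NH₃ and 4×(+0) from py sum to +0; with overall charge +2, Cr is +2.
Cr²⁺: group 6, so d-count = 6 − 2 = 4.
High-spin d⁴ fills as t₂g³ eg¹ with CFSE 3(−0.4) + 1(+0.6) = -0.6Δo = -10254 cm⁻¹.
Low-spin: t₂g⁴ eg⁰, orbital CFSE = -1.6Δo = -27344 cm⁻¹; plus 1 excess pair × P = +22935 cm⁻¹; total -4409 cm⁻¹.
E(LS) − E(HS) = -4409 − (-10254) = 5845 cm⁻¹.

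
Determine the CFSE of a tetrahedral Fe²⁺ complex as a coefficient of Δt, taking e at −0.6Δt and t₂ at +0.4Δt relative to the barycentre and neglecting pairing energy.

-0.6 Δt

Group 8 minus oxidation state +2 gives a d⁶ configuration for Fe²⁺.
Tetrahedral fields are weak (Δₜ ≈ 4/9 Δₒ), so electrons fill high-spin.
Configuration: e³ t₂³.
CFSE = 3(-0.6Δt) + 3(0.4Δt) = -1.8Δt + 1.2Δt = -0.6Δt.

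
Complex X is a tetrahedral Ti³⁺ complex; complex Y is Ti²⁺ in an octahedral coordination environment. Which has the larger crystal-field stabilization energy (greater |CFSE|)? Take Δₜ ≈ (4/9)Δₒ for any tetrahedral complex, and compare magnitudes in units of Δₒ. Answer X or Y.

X: Group 4 minus oxidation state +3 gives a d¹ configuration for Ti³⁺; With tetrahedral geometry the complex is necessarily high-spin; e^1 t2^0, CFSE = -0.6Δₜ ≈ -0.27Δₒ.
Y: Ti sits in group 4; removing 2 electrons leaves Ti²⁺ with 4 − 2 = 2 d electrons; For octahedral d² the high- and low-spin configurations coincide; t₂g² eg⁰, CFSE = -0.8Δₒ.
So Y has the larger |CFSE|.

Y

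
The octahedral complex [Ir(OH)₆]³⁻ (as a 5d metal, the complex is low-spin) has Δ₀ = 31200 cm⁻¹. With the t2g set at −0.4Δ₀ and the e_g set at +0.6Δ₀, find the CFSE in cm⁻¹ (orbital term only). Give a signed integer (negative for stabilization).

Each OH⁻ contributes -1; 6 × (-1) = -6. With overall charge -3, Ir is in the +3 oxidation state.
Group 9 minus oxidation state +3 gives a d⁶ configuration for Ir³⁺.
The d⁶ electrons fill as t2g^6 e_g^0.
Orbital CFSE = 6(-0.4) + 0(0.6) = -2.4Δ₀ = -2.4 × 31200 = -74880 cm⁻¹.

-74880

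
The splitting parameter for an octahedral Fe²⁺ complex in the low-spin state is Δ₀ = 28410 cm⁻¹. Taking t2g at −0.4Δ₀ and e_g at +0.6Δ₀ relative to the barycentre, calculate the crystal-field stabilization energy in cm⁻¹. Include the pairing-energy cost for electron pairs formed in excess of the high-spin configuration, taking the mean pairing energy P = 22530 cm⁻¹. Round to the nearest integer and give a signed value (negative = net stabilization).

Group 8 minus oxidation state +2 gives a d⁶ configuration for Fe²⁺.
The d⁶ electrons fill as t2g^6 e_g^0.
The orbital stabilization is -2.4Δ₀ = -2.4 × 28410 = -68184 cm⁻¹.
Pairing penalty: 3 pairs vs 1 in the high-spin reference → 2 extra × P = 45060 cm⁻¹.
Overall CFSE = -68184 + 45060 = -23124 cm⁻¹.

-23124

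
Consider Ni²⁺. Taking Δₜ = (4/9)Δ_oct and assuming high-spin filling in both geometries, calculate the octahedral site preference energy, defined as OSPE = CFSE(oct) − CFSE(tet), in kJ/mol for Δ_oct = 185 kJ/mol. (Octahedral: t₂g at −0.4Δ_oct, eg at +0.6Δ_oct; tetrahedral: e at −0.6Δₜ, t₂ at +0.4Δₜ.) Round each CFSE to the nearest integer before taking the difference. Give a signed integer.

-156

Ni sits in group 10; removing 2 electrons leaves Ni²⁺ with 10 − 2 = 8 d electrons.
Octahedral (high-spin): t₂g⁶ eg², CFSE = 6(−0.4) + 2(+0.6) = -1.2Δ_oct = -1.2 × 185 = -222 kJ/mol.
Tetrahedral e⁴ t₂⁴ gives -0.8Δₜ = -0.8 × (4/9) × 185 = -66 kJ/mol.
OSPE = -222 − (-66) = -156 kJ/mol.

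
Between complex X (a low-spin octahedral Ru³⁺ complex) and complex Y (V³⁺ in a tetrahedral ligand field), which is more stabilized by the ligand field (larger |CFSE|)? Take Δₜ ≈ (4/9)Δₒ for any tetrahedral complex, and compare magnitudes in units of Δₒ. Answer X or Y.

X: Ru sits in group 8; removing 3 electrons leaves Ru³⁺ with 8 − 3 = 5 d electrons; t₂g⁵ eg⁰, CFSE = -2.0Δₒ.
Y: V³⁺: group 5, so d-count = 5 − 3 = 2; With tetrahedral geometry the complex is necessarily high-spin; e² t₂⁰, CFSE = -1.2Δₜ ≈ -0.53Δₒ.
So X has the larger |CFSE|.

X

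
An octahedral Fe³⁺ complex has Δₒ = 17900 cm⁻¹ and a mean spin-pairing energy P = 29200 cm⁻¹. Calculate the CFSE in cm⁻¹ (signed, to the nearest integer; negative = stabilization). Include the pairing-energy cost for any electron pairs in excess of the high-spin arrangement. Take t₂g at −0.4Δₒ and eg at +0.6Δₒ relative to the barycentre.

0

Fe³⁺: group 8, so d-count = 8 − 3 = 5.
Δₒ < P, so pairing is avoided: the ground state is high-spin.
That gives t₂g³ eg².
Orbital CFSE = 0.0Δₒ = 0.0 × 17900 = 0 cm⁻¹.
High-spin has no excess pairs, so no pairing correction applies.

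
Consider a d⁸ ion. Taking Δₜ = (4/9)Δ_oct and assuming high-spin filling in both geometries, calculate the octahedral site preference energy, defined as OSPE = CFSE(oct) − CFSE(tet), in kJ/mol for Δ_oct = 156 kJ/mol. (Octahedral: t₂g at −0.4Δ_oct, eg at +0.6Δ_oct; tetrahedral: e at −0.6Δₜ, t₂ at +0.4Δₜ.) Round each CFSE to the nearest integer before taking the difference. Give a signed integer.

-132

Octahedral (high-spin): t₂g⁶ eg², CFSE = 6(−0.4) + 2(+0.6) = -1.2Δ_oct = -1.2 × 156 = -187 kJ/mol.
Tetrahedral: e⁴ t₂⁴, CFSE = 4(−0.6) + 4(+0.4) = -0.8Δₜ = -0.8 × (4/9) × 156 = -55 kJ/mol.
OSPE = -187 − (-55) = -132 kJ/mol.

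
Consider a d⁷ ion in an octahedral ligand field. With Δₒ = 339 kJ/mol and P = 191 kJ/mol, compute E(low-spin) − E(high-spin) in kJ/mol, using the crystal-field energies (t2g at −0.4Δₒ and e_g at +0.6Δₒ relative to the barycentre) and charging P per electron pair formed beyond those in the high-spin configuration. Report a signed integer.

In the high-spin limit (t2g^5 e_g^2) the orbital term is -0.8Δₒ = -271 kJ/mol, with no excess pairing.
For low-spin the configuration is t2g^6 e_g^1: orbital energy -1.8 × 339 = -610 kJ/mol, and 1 additional pair relative to high-spin adds 191 kJ/mol, giving -419 kJ/mol.
E(LS) − E(HS) = -419 − (-271) = -148 kJ/mol.

-148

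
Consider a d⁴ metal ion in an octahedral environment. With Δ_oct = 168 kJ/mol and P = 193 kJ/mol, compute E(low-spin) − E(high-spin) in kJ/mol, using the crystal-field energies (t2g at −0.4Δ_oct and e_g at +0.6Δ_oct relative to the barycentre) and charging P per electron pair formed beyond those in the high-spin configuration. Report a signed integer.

25

High-spin d⁴ fills as t2g^3 e_g^1 with CFSE 3(−0.4) + 1(+0.6) = -0.6Δ_oct = -101 kJ/mol.
For low-spin the configuration is t2g^4 e_g^0: orbital energy -1.6 × 168 = -269 kJ/mol, and 1 additional pair relative to high-spin adds 193 kJ/mol, giving -76 kJ/mol.
The difference is -76 − (-101) = 25 kJ/mol, so high-spin lies lower.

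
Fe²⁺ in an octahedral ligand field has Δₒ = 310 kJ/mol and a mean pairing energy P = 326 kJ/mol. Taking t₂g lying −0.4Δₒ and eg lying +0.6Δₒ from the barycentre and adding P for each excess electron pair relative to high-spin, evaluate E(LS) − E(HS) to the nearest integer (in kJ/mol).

32

Fe sits in group 8; removing 2 electrons leaves Fe²⁺ with 8 − 2 = 6 d electrons.
High-spin d⁶ fills as t₂g⁴ eg² with CFSE 4(−0.4) + 2(+0.6) = -0.4Δₒ = -124 kJ/mol.
For low-spin the configuration is t₂g⁶ eg⁰: orbital energy -2.4 × 310 = -744 kJ/mol, and 2 additional pairs relative to high-spin add 652 kJ/mol, giving -92 kJ/mol.
The difference is -92 − (-124) = 32 kJ/mol, so high-spin lies lower.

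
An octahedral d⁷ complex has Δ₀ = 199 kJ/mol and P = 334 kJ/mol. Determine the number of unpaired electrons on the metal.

Here Δ₀ < P (199 < 334), so the high-spin state is favoured.
Filling d⁷ accordingly: t2g^5 e_g^2.
Unpaired electrons: 3.

3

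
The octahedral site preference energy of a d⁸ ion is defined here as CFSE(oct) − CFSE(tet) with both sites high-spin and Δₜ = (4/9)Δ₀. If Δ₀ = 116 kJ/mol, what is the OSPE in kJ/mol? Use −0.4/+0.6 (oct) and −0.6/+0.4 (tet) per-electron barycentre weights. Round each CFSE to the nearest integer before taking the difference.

In an octahedral site d⁸ (HS) is t₂g⁶ eg², giving CFSE(oct) = -1.2Δ₀ = -139 kJ/mol.
Tetrahedral e⁴ t₂⁴ gives -0.8Δₜ = -0.8 × (4/9) × 116 = -41 kJ/mol.
OSPE = -139 − (-41) = -98 kJ/mol.

-98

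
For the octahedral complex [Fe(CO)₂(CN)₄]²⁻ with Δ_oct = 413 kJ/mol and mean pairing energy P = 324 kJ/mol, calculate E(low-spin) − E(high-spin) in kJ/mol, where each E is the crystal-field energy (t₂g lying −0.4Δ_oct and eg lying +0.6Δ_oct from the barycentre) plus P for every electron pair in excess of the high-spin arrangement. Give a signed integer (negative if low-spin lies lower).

-178

Ligand charges: 2×(+0) from CO and 4×(-1) from CN⁻ sum to -4; with overall charge -2, Fe is +2.
Group 8 minus oxidation state +2 gives a d⁶ configuration for Fe²⁺.
High-spin d⁶ fills as t₂g⁴ eg² with CFSE 4(−0.4) + 2(+0.6) = -0.4Δ_oct = -165 kJ/mol.
For low-spin the configuration is t₂g⁶ eg⁰: orbital energy -2.4 × 413 = -991 kJ/mol, and 2 additional pairs relative to high-spin add 648 kJ/mol, giving -343 kJ/mol.
E(LS) − E(HS) = -343 − (-165) = -178 kJ/mol.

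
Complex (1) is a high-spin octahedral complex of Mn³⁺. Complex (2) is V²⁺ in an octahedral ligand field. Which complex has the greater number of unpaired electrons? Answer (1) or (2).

(1)

(1): Mn sits in group 7; removing 3 electrons leaves Mn³⁺ with 7 − 3 = 4 d electrons; t₂g³ eg¹ → 4 unpaired.
(2): V²⁺: group 5, so d-count = 5 − 2 = 3; t₂g³ eg⁰ → 3 unpaired.
So (1) has more unpaired electrons.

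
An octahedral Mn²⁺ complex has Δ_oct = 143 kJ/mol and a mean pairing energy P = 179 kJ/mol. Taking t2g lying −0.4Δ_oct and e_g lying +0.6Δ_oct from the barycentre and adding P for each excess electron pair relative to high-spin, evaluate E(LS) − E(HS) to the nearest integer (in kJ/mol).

Mn is in group 7, so Mn²⁺ is d⁵ (7 − 2 = 5).
High-spin d⁵ fills as t2g^3 e_g^2 with CFSE 3(−0.4) + 2(+0.6) = 0.0Δ_oct = 0 kJ/mol.
Low-spin: t2g^5 e_g^0, orbital CFSE = -2.0Δ_oct = -286 kJ/mol; plus 2 excess pairs × P = +358 kJ/mol; total 72 kJ/mol.
E(LS) − E(HS) = 72 − (0) = 72 kJ/mol.

72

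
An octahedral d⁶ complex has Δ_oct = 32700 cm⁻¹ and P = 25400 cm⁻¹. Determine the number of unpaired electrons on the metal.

Here Δ_oct > P (32700 > 25400), so the low-spin state is favoured.
Configuration: t₂g⁶ eg⁰.
Unpaired electrons: 0.

0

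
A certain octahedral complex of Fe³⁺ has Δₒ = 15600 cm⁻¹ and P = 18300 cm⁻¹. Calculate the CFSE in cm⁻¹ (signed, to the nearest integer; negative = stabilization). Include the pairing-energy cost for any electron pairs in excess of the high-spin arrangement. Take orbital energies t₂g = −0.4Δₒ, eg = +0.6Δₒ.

Fe sits in group 8; removing 3 electrons leaves Fe³⁺ with 8 − 3 = 5 d electrons.
Here Δₒ < P (15600 < 18300), so the high-spin state is favoured.
That gives t₂g³ eg².
Orbital CFSE = 0.0Δₒ = 0.0 × 15600 = 0 cm⁻¹.
High-spin has no excess pairs, so no pairing correction applies.

0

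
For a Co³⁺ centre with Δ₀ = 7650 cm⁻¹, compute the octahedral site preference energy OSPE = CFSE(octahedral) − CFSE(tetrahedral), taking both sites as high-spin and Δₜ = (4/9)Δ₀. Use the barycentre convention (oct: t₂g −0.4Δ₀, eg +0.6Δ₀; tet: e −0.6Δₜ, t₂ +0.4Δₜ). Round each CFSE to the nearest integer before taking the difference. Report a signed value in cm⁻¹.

-1020

Co³⁺: group 9, so d-count = 9 − 3 = 6.
Octahedral (high-spin): t₂g⁴ eg², CFSE = 4(−0.4) + 2(+0.6) = -0.4Δ₀ = -0.4 × 7650 = -3060 cm⁻¹.
In a tetrahedral site the filling is e³ t₂³: CFSE(tet) = -0.6Δₜ = -0.6 × (4/9)(7650) = -2040 cm⁻¹.
OSPE = CFSE(oct) − CFSE(tet) = -3060 − (-2040) = -1020 cm⁻¹.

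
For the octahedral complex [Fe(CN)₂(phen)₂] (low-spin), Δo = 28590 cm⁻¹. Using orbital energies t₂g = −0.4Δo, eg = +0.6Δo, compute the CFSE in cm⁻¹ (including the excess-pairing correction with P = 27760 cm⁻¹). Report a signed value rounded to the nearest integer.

-13096

Ligand charges: 2×(-1) from CN⁻ and 2×(+0) from phen sum to -2; with overall charge +0, Fe is +2.
Group 8 minus oxidation state +2 gives a d⁶ configuration for Fe²⁺.
The d⁶ electrons fill as t₂g⁶ eg⁰.
Orbital CFSE = 6(-0.4) + 0(0.6) = -2.4Δo = -2.4 × 28590 = -68616 cm⁻¹.
High-spin d⁶ would be t₂g⁴ eg² with 1 pair; low-spin has 3, so 2 excess pairs cost +2P = +55520 cm⁻¹.
Overall CFSE = -68616 + 55520 = -13096 cm⁻¹.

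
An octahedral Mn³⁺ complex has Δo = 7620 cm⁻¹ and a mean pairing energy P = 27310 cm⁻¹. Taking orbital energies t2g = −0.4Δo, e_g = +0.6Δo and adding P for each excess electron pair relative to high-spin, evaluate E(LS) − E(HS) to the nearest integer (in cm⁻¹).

Group 7 minus oxidation state +3 gives a d⁴ configuration for Mn³⁺.
In the high-spin limit (t2g^3 e_g^1) the orbital term is -0.6Δo = -4572 cm⁻¹, with no excess pairing.
Low-spin: t2g^4 e_g^0, orbital CFSE = -1.6Δo = -12192 cm⁻¹; plus 1 excess pair × P = +27310 cm⁻¹; total 15118 cm⁻¹.
The difference is 15118 − (-4572) = 19690 cm⁻¹, so high-spin lies lower.

19690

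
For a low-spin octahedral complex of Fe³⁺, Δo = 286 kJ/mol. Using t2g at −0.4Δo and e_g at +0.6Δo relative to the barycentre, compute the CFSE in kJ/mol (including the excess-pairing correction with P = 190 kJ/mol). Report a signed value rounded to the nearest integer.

Fe is in group 8, so Fe³⁺ is d⁵ (8 − 3 = 5).
Configuration: t2g^5 e_g^0.
The orbital stabilization is -2.0Δo = -2.0 × 286 = -572 kJ/mol.
Relative to high-spin t2g^3 e_g^2 (0 paired), the low-spin configuration has 2 additional pairs, contributing +2 × 190 = +380 kJ/mol.
Overall CFSE = -572 + 380 = -192 kJ/mol.

-192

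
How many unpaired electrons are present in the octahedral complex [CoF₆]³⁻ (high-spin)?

Each F⁻ contributes -1; 6 × (-1) = -6. With overall charge -3, Co is in the +3 oxidation state.
Co is in group 9, so Co³⁺ is d⁶ (9 − 3 = 6).
Configuration: t2g^4 e_g^2, giving 4 unpaired electrons.

4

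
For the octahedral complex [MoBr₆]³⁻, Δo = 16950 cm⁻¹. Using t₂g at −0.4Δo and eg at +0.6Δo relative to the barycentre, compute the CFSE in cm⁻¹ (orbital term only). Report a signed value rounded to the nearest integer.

-20340

Each Br⁻ contributes -1; 6 × (-1) = -6. With overall charge -3, Mo is in the +3 oxidation state.
Mo sits in group 6; removing 3 electrons leaves Mo³⁺ with 6 − 3 = 3 d electrons.
Configuration: t₂g³ eg⁰.
Orbital CFSE = 3(-0.4) + 0(0.6) = -1.2Δo = -1.2 × 16950 = -20340 cm⁻¹.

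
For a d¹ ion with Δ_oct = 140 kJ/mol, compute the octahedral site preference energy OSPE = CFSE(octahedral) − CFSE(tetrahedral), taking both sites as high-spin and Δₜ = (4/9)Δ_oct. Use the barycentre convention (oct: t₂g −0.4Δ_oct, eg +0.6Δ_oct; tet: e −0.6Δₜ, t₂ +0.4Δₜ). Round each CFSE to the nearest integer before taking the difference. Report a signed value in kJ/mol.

-19

Octahedral (high-spin): t₂g¹ eg⁰, CFSE = 1(−0.4) + 0(+0.6) = -0.4Δ_oct = -0.4 × 140 = -56 kJ/mol.
In a tetrahedral site the filling is e¹ t₂⁰: CFSE(tet) = -0.6Δₜ = -0.6 × (4/9)(140) = -37 kJ/mol.
OSPE = -56 − (-37) = -19 kJ/mol.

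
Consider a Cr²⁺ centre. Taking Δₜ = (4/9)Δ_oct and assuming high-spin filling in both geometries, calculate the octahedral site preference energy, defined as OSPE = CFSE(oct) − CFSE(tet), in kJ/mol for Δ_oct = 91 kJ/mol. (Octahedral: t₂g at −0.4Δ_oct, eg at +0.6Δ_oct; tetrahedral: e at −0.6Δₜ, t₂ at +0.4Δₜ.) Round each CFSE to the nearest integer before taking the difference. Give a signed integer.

-39

Cr is in group 6, so Cr²⁺ is d⁴ (6 − 2 = 4).
Octahedral (high-spin): t2g^3 e_g^1, CFSE = 3(−0.4) + 1(+0.6) = -0.6Δ_oct = -0.6 × 91 = -55 kJ/mol.
In a tetrahedral site the filling is e^2 t2^2: CFSE(tet) = -0.4Δₜ = -0.4 × (4/9)(91) = -16 kJ/mol.
Subtracting, OSPE = -55 − (-16) = -39 kJ/mol.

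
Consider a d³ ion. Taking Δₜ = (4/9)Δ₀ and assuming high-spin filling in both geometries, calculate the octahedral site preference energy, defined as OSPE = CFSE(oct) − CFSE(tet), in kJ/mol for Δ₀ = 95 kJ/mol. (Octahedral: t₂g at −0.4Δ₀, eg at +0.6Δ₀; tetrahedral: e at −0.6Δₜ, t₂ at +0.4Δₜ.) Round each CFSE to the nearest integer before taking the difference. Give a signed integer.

-80

Octahedral (high-spin): t2g^3 e_g^0, CFSE = 3(−0.4) + 0(+0.6) = -1.2Δ₀ = -1.2 × 95 = -114 kJ/mol.
In a tetrahedral site the filling is e^2 t2^1: CFSE(tet) = -0.8Δₜ = -0.8 × (4/9)(95) = -34 kJ/mol.
OSPE = CFSE(oct) − CFSE(tet) = -114 − (-34) = -80 kJ/mol.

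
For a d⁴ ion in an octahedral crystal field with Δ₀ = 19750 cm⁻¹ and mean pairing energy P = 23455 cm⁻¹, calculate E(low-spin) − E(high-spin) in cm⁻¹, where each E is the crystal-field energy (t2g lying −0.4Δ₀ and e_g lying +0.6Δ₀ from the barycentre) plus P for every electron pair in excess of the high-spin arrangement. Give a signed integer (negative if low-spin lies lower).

3705

High-spin: t2g^3 e_g^1, CFSE = -0.6Δ₀ = -11850 cm⁻¹.
Low-spin t2g^4 e_g^0 gives -1.6Δ₀ = -31600 cm⁻¹, but forming 1 extra pair costs 1P = 23455 cm⁻¹, so E(LS) = -31600 + 23455 = -8145 cm⁻¹.
The difference is -8145 − (-11850) = 3705 cm⁻¹, so high-spin lies lower.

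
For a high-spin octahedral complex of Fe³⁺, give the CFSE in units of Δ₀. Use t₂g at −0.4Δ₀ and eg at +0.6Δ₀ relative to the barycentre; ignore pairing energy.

Group 8 minus oxidation state +3 gives a d⁵ configuration for Fe³⁺.
Configuration: t₂g³ eg².
CFSE = 3(-0.4Δ₀) + 2(0.6Δ₀) = -1.2Δ₀ + 1.2Δ₀ = 0.0Δ₀.

0.0 Δ₀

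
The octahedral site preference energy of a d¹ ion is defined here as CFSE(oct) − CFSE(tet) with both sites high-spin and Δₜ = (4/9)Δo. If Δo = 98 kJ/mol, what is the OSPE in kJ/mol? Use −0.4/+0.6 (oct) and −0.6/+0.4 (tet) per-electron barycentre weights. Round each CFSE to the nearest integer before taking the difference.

-13

In an octahedral site d¹ (HS) is t₂g¹ eg⁰, giving CFSE(oct) = -0.4Δo = -39 kJ/mol.
Tetrahedral: e¹ t₂⁰, CFSE = 1(−0.6) + 0(+0.4) = -0.6Δₜ = -0.6 × (4/9) × 98 = -26 kJ/mol.
OSPE = CFSE(oct) − CFSE(tet) = -39 − (-26) = -13 kJ/mol.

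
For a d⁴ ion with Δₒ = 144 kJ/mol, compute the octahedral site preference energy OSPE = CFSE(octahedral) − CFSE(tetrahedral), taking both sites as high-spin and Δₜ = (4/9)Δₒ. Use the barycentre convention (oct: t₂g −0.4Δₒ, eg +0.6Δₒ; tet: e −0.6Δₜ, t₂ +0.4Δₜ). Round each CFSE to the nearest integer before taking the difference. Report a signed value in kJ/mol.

Octahedral (high-spin): t₂g³ eg¹, CFSE = 3(−0.4) + 1(+0.6) = -0.6Δₒ = -0.6 × 144 = -86 kJ/mol.
Tetrahedral: e² t₂², CFSE = 2(−0.6) + 2(+0.4) = -0.4Δₜ = -0.4 × (4/9) × 144 = -26 kJ/mol.
Subtracting, OSPE = -86 − (-26) = -60 kJ/mol.

-60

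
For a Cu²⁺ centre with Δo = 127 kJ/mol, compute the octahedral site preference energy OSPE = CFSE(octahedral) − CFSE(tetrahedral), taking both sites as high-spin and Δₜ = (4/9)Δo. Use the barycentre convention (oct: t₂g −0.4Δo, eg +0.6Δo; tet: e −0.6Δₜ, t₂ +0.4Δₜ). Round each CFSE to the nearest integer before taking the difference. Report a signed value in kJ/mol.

-53

Cu²⁺: group 11, so d-count = 11 − 2 = 9.
In an octahedral site d⁹ (HS) is t₂g⁶ eg³, giving CFSE(oct) = -0.6Δo = -76 kJ/mol.
Tetrahedral e⁴ t₂⁵ gives -0.4Δₜ = -0.4 × (4/9) × 127 = -23 kJ/mol.
OSPE = CFSE(oct) − CFSE(tet) = -76 − (-23) = -53 kJ/mol.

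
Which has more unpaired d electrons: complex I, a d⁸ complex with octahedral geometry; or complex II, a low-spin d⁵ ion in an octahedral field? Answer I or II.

I

I: t₂g⁶ eg² → 2 unpaired.
II: t2g^5 e_g^0 → 1 unpaired.
So I has more unpaired electrons.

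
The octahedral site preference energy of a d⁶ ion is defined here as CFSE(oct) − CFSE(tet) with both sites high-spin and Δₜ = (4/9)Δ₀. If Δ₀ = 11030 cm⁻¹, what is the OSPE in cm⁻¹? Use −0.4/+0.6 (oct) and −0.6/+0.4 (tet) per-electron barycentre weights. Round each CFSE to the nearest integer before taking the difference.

-1471

Octahedral (high-spin): t₂g⁴ eg², CFSE = 4(−0.4) + 2(+0.6) = -0.4Δ₀ = -0.4 × 11030 = -4412 cm⁻¹.
Tetrahedral: e³ t₂³, CFSE = 3(−0.6) + 3(+0.4) = -0.6Δₜ = -0.6 × (4/9) × 11030 = -2941 cm⁻¹.
OSPE = CFSE(oct) − CFSE(tet) = -4412 − (-2941) = -1471 cm⁻¹.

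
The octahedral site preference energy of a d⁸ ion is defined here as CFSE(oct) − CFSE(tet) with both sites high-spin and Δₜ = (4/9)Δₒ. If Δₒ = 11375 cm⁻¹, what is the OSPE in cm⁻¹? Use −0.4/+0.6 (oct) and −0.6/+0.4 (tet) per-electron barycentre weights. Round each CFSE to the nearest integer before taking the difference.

-9606

Octahedral (high-spin): t2g^6 e_g^2, CFSE = 6(−0.4) + 2(+0.6) = -1.2Δₒ = -1.2 × 11375 = -13650 cm⁻¹.
In a tetrahedral site the filling is e^4 t2^4: CFSE(tet) = -0.8Δₜ = -0.8 × (4/9)(11375) = -4044 cm⁻¹.
OSPE = -13650 − (-4044) = -9606 cm⁻¹.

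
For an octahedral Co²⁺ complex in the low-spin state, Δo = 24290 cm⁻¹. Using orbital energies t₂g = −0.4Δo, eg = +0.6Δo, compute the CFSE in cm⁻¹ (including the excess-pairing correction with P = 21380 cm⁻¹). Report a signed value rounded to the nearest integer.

-22342

Co²⁺: group 9, so d-count = 9 − 2 = 7.
The d⁷ electrons fill as t₂g⁶ eg¹.
CFSE(orbital) = 6×(-0.4Δo) + 1×(0.6Δo) = -1.8Δo; with Δo = 24290 cm⁻¹ that is -43722 cm⁻¹.
Pairing penalty: 3 pairs vs 2 in the high-spin reference → 1 extra × P = 21380 cm⁻¹.
Combining: -43722 + 21380 = -22342 cm⁻¹.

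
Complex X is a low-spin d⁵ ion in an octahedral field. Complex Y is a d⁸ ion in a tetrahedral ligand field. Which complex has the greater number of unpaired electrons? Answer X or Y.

Y

X: t2g^5 e_g^0 → 1 unpaired.
Y: With tetrahedral geometry the complex is necessarily high-spin; e^4 t2^4 → 2 unpaired.
So Y has more unpaired electrons.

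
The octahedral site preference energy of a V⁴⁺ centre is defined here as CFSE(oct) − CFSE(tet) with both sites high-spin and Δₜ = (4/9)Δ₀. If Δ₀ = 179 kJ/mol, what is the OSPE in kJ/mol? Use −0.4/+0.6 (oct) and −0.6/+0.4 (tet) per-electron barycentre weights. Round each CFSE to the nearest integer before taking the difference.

-24

V is in group 5, so V⁴⁺ is d¹ (5 − 4 = 1).
Octahedral (high-spin): t₂g¹ eg⁰, CFSE = 1(−0.4) + 0(+0.6) = -0.4Δ₀ = -0.4 × 179 = -72 kJ/mol.
Tetrahedral e¹ t₂⁰ gives -0.6Δₜ = -0.6 × (4/9) × 179 = -48 kJ/mol.
Subtracting, OSPE = -72 − (-48) = -24 kJ/mol.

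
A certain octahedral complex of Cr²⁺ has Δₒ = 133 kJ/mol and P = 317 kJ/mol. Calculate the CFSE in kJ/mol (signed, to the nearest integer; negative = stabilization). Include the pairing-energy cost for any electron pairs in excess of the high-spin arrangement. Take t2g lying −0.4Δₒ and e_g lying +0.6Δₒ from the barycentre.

-80

Cr²⁺: group 6, so d-count = 6 − 2 = 4.
With Δₒ < P the complex is high-spin.
Filling d⁴ accordingly: t2g^3 e_g^1.
Orbital CFSE = -0.6Δₒ = -0.6 × 133 = -80 kJ/mol.
High-spin has no excess pairs, so no pairing correction applies.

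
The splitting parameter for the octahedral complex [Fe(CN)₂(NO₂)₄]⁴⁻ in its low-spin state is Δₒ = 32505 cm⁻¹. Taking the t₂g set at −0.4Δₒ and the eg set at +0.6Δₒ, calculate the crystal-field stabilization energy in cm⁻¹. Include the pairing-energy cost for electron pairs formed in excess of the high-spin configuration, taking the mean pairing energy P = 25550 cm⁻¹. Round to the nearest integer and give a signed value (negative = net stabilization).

Ligand charges: 2×(-1) from CN⁻ and 4×(-1) from NO₂⁻ sum to -6; with overall charge -4, Fe is +2.
Fe sits in group 8; removing 2 electrons leaves Fe²⁺ with 8 − 2 = 6 d electrons.
The d⁶ electrons fill as t₂g⁶ eg⁰.
Orbital CFSE = 6(-0.4) + 0(0.6) = -2.4Δₒ = -2.4 × 32505 = -78012 cm⁻¹.
Relative to high-spin t₂g⁴ eg² (1 paired), the low-spin configuration has 2 additional pairs, contributing +2 × 25550 = +51100 cm⁻¹.
Combining: -78012 + 51100 = -26912 cm⁻¹.

-26912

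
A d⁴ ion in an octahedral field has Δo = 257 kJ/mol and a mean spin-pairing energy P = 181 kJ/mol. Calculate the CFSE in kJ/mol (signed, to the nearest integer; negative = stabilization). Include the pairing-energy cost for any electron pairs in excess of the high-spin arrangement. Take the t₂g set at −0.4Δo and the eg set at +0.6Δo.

-230

Δo > P, so pairing is preferred: the ground state is low-spin.
Filling d⁴ accordingly: t₂g⁴ eg⁰.
Orbital CFSE = -1.6Δo = -1.6 × 257 = -411 kJ/mol.
Excess pairs vs high-spin: 1 − 0 = 1; pairing cost = +181 kJ/mol.
Net CFSE = -411 + 181 = -230 kJ/mol.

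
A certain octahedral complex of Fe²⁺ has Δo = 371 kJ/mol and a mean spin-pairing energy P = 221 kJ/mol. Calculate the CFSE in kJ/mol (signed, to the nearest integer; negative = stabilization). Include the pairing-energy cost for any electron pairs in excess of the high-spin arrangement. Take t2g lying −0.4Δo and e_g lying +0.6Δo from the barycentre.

Fe is in group 8, so Fe²⁺ is d⁶ (8 − 2 = 6).
With Δo > P the complex is low-spin.
Filling d⁶ accordingly: t2g^6 e_g^0.
Orbital CFSE = -2.4Δo = -2.4 × 371 = -890 kJ/mol.
Excess pairs vs high-spin: 3 − 1 = 2; pairing cost = +442 kJ/mol.
Net CFSE = -890 + 442 = -448 kJ/mol.

-448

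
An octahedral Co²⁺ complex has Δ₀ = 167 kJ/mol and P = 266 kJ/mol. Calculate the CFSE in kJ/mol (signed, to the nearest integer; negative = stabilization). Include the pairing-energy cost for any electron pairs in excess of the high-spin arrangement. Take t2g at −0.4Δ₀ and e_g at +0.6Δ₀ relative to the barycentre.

Co is in group 9, so Co²⁺ is d⁷ (9 − 2 = 7).
With Δ₀ < P the complex is high-spin.
That gives t2g^5 e_g^2.
Orbital CFSE = -0.8Δ₀ = -0.8 × 167 = -134 kJ/mol.
High-spin has no excess pairs, so no pairing correction applies.

-134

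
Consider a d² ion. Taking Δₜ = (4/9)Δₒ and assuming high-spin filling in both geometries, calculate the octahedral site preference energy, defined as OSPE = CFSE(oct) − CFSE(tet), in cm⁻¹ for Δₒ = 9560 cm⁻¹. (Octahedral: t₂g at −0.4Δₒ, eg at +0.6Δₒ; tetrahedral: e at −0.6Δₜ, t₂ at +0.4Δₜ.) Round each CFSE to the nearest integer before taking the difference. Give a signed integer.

Octahedral (high-spin): t₂g² eg⁰, CFSE = 2(−0.4) + 0(+0.6) = -0.8Δₒ = -0.8 × 9560 = -7648 cm⁻¹.
Tetrahedral e² t₂⁰ gives -1.2Δₜ = -1.2 × (4/9) × 9560 = -5099 cm⁻¹.
OSPE = -7648 − (-5099) = -2549 cm⁻¹.

-2549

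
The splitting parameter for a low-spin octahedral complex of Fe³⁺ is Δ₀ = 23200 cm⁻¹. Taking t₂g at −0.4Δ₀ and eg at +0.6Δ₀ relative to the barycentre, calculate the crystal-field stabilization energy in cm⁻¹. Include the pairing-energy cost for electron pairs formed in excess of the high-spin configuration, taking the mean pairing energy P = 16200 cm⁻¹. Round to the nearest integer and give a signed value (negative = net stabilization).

Fe³⁺: group 8, so d-count = 8 − 3 = 5.
The d⁵ electrons fill as t₂g⁵ eg⁰.
Orbital CFSE = 5(-0.4) + 0(0.6) = -2.0Δ₀ = -2.0 × 23200 = -46400 cm⁻¹.
Pairing penalty: 2 pairs vs 0 in the high-spin reference → 2 extra × P = 32400 cm⁻¹.
Net CFSE = -46400 + 32400 = -14000 cm⁻¹.

-14000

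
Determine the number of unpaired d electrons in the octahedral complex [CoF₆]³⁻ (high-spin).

4

Each F⁻ contributes -1; 6 × (-1) = -6. With overall charge -3, Co is in the +3 oxidation state.
Co is in group 9, so Co³⁺ is d⁶ (9 − 3 = 6).
Configuration: t2g^4 e_g^2, giving 4 unpaired electrons.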